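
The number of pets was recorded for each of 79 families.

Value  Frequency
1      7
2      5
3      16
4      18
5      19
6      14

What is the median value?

4

Cumulative frequencies: 7, 12, 28, 46, 65, 79
n = 79, so the median is the value in position (n+1)/2 = 40.
Position 40 falls at value 4.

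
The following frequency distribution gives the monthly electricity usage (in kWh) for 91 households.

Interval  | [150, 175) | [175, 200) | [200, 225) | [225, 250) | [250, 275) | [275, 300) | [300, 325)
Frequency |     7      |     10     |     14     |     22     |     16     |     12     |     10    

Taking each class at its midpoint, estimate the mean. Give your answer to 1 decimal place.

Midpoints: 162.5, 187.5, 212.5, 237.5, 262.5, 287.5, 312.5
Σfm = 7×162.5 + 10×187.5 + 14×212.5 + 22×237.5 + 16×262.5 + 12×287.5 + 10×312.5 = 21987.5
n = Σf = 91
Mean = 21987.5 / 91 = 241.6209

241.6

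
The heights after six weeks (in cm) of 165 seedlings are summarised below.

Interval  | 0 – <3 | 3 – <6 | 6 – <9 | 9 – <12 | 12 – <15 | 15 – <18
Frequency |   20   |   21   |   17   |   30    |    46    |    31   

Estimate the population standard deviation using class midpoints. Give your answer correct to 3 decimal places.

Midpoints: 1.5, 4.5, 7.5, 10.5, 13.5, 16.5
n = 165, Σfm = 1699.5, mean = 10.3000
Σfm² = 21557.25
Σf(m − x̄)² = Σfm² − (Σfm)²/n = 21557.25 − 1699.5²/165 = 4052.4000
Population variance = 4052.4000 / 165 = 24.5600
Standard deviation = √24.5600 = 4.9558

4.956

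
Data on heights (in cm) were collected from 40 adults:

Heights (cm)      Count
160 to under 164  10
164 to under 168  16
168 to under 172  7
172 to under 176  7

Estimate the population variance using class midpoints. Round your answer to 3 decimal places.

16.790

Midpoints: 162, 166, 170, 174
n = 40, Σfm = 6684, mean = 167.1000
Σfm² = 1117568
Σf(m − x̄)² = Σfm² − (Σfm)²/n = 1117568 − 6684²/40 = 671.6000
Population variance = 671.6000 / 40 = 16.7900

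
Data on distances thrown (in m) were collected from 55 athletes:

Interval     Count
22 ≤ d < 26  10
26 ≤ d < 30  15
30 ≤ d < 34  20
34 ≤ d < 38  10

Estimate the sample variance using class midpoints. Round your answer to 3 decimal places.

15.892

Midpoints: 24, 28, 32, 36
n = 55, Σfm = 1660, mean = 30.1818
Σfm² = 50960
Σf(m − x̄)² = Σfm² − (Σfm)²/n = 50960 − 1660²/55 = 858.1818
Sample variance = 858.1818 / 54 = 15.8923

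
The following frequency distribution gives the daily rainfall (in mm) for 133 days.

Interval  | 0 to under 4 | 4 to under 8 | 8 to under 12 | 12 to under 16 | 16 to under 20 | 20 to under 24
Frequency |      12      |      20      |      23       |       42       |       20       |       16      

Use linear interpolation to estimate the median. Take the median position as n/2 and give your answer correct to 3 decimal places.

Cumulative frequencies: 12, 32, 55, 97, 117, 133
n = 133; position = n/2 = 66.5.
This falls in the class 12 to under 16: L = 12, F = 55, f = 42, h = 4.
Median ≈ 12 + ((66.5 − 55) / 42) × 4 = 13.0952

13.095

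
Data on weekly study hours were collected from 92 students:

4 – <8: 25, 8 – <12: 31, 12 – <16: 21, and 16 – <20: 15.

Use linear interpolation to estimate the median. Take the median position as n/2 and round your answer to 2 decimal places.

10.71

Cumulative frequencies: 25, 56, 77, 92
n = 92; position = n/2 = 46.
This falls in the class 8 – <12: L = 8, F = 25, f = 31, h = 4.
Median ≈ 8 + ((46 − 25) / 31) × 4 = 10.7097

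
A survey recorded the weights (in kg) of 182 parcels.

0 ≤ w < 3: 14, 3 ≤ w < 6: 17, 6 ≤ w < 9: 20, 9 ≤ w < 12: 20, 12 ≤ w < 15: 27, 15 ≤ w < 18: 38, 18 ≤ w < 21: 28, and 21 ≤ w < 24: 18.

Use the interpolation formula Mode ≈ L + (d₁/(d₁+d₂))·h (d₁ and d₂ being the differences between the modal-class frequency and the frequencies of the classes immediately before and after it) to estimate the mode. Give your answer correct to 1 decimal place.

16.6

Modal class: 15 ≤ w < 18 (highest frequency 38).
d₁ = 38 − 27 = 11, d₂ = 38 − 28 = 10
Mode ≈ 15 + (11/(11+10)) × 3 = 15 + 1.5714 = 16.5714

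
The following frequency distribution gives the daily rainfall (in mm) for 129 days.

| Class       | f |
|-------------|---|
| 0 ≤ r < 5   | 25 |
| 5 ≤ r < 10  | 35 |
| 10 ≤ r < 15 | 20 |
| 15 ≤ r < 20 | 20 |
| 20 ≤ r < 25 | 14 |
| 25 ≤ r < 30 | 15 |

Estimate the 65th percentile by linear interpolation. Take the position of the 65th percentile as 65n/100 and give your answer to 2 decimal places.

15.96

Cumulative frequencies: 25, 60, 80, 100, 114, 129
n = 129; position = 65n/100 = 83.85.
This falls in the class 15 ≤ r < 20: L = 15, F = 80, f = 20, h = 5.
65th percentile ≈ 15 + ((83.85 − 80) / 20) × 5 = 15.9625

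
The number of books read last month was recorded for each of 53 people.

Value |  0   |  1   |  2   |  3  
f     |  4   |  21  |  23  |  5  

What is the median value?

Cumulative frequencies: 4, 25, 48, 53
n = 53, so the median is the value in position (n+1)/2 = 27.
Position 27 falls at value 2.

2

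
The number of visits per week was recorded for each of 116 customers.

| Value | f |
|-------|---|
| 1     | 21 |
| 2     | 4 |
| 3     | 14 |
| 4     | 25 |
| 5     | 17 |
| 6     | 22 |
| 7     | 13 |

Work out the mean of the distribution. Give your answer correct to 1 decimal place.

4.1

Values: 1, 2, 3, 4, 5, 6, 7
Σfx = 21×1 + 4×2 + 14×3 + 25×4 + 17×5 + 22×6 + 13×7 = 479
n = Σf = 116
Mean = 479 / 116 = 4.1293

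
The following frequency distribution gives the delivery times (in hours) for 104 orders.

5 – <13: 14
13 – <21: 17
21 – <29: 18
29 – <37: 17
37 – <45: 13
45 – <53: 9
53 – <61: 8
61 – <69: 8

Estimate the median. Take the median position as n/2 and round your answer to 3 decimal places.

Cumulative frequencies: 14, 31, 49, 66, 79, 88, 96, 104
n = 104; position = n/2 = 52.
This falls in the class 29 – <37: L = 29, F = 49, f = 17, h = 8.
Median ≈ 29 + ((52 − 49) / 17) × 8 = 30.4118

30.412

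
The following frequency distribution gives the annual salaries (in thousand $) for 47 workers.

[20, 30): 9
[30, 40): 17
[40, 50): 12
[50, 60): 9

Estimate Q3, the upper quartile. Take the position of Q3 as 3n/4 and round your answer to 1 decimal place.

Cumulative frequencies: 9, 26, 38, 47
n = 47; position = 3n/4 = 35.25.
This falls in the class [40, 50): L = 40, F = 26, f = 12, h = 10.
Upper quartile ≈ 40 + ((35.25 − 26) / 12) × 10 = 47.7083

47.7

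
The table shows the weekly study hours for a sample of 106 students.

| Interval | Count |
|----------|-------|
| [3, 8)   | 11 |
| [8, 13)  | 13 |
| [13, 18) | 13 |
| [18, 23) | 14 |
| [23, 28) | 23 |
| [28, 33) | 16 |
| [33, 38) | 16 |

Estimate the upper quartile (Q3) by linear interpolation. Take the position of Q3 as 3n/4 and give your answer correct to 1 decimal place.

Cumulative frequencies: 11, 24, 37, 51, 74, 90, 106
n = 106; position = 3n/4 = 79.5.
This falls in the class [28, 33): L = 28, F = 74, f = 16, h = 5.
Upper quartile ≈ 28 + ((79.5 − 74) / 16) × 5 = 29.7188

29.7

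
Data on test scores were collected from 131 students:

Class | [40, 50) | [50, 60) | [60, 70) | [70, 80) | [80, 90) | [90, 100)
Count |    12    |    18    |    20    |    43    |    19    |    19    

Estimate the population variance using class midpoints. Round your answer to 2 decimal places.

Midpoints: 45, 55, 65, 75, 85, 95
n = 131, Σfm = 9475, mean = 72.3282
Σfm² = 713875
Σf(m − x̄)² = Σfm² − (Σfm)²/n = 713875 − 9475²/131 = 28564.8855
Population variance = 28564.8855 / 131 = 218.0526

218.05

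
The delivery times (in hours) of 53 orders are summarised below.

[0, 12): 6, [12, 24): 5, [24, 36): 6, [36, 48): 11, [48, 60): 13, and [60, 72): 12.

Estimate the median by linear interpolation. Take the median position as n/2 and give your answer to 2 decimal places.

46.36

Cumulative frequencies: 6, 11, 17, 28, 41, 53
n = 53; position = n/2 = 26.5.
This falls in the class [36, 48): L = 36, F = 17, f = 11, h = 12.
Median ≈ 36 + ((26.5 − 17) / 11) × 12 = 46.3636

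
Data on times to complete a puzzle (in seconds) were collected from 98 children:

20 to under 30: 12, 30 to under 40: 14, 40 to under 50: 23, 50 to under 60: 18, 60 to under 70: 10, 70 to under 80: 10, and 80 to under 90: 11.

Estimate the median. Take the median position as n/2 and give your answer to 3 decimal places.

Cumulative frequencies: 12, 26, 49, 67, 77, 87, 98
n = 98; position = n/2 = 49.
This falls in the class 40 to under 50: L = 40, F = 26, f = 23, h = 10.
Median ≈ 40 + ((49 − 26) / 23) × 10 = 50.0000

50.000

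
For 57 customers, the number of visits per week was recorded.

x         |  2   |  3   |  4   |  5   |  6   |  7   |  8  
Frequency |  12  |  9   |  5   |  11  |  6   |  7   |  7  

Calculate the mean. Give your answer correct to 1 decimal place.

Values: 2, 3, 4, 5, 6, 7, 8
Σfx = 12×2 + 9×3 + 5×4 + 11×5 + 6×6 + 7×7 + 7×8 = 267
n = Σf = 57
Mean = 267 / 57 = 4.6842

4.7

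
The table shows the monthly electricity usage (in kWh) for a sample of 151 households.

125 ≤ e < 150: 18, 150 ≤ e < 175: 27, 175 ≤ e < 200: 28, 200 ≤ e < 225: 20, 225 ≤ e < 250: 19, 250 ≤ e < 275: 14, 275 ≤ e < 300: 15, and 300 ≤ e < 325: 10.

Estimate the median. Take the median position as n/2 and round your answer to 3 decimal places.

203.125

Cumulative frequencies: 18, 45, 73, 93, 112, 126, 141, 151
n = 151; position = n/2 = 75.5.
This falls in the class 200 ≤ e < 225: L = 200, F = 73, f = 20, h = 25.
Median ≈ 200 + ((75.5 − 73) / 20) × 25 = 203.1250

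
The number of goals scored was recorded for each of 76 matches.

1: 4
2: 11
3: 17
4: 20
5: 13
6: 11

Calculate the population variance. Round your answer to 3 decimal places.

1.982

Values: 1, 2, 3, 4, 5, 6
n = 76, Σfx = 288, mean = 3.7895
Σfx² = 1242
Σf(x − x̄)² = Σfx² − (Σfx)²/n = 1242 − 288²/76 = 150.6316
Population variance = 150.6316 / 76 = 1.9820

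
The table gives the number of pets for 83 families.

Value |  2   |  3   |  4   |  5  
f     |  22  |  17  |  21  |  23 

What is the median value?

4

Cumulative frequencies: 22, 39, 60, 83
n = 83, so the median is the value in position (n+1)/2 = 42.
Position 42 falls at value 4.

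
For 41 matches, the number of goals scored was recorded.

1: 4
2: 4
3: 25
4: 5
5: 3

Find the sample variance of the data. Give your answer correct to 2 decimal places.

0.92

Values: 1, 2, 3, 4, 5
n = 41, Σfx = 122, mean = 2.9756
Σfx² = 400
Σf(x − x̄)² = Σfx² − (Σfx)²/n = 400 − 122²/41 = 36.9756
Sample variance = 36.9756 / 40 = 0.9244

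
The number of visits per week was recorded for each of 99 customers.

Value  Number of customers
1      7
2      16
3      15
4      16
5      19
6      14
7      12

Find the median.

4

Cumulative frequencies: 7, 23, 38, 54, 73, 87, 99
n = 99, so the median is the value in position (n+1)/2 = 50.
Position 50 falls at value 4.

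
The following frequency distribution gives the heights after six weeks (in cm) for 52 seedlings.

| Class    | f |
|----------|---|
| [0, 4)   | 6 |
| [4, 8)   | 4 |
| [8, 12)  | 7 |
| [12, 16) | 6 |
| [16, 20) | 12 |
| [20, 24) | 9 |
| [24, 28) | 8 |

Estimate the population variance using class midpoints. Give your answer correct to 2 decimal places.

58.01

Midpoints: 2, 6, 10, 14, 18, 22, 26
n = 52, Σfm = 812, mean = 15.6154
Σfm² = 15696
Σf(m − x̄)² = Σfm² − (Σfm)²/n = 15696 − 812²/52 = 3016.3077
Population variance = 3016.3077 / 52 = 58.0059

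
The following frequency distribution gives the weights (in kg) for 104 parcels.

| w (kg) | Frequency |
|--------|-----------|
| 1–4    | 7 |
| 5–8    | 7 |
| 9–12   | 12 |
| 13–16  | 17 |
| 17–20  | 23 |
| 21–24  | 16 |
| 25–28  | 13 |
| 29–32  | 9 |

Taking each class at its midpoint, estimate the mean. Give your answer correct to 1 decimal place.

17.7

Midpoints: 2.5, 6.5, 10.5, 14.5, 18.5, 22.5, 26.5, 30.5
Σfm = 7×2.5 + 7×6.5 + 12×10.5 + 17×14.5 + 23×18.5 + 16×22.5 + 13×26.5 + 9×30.5 = 1840
n = Σf = 104
Mean = 1840 / 104 = 17.6923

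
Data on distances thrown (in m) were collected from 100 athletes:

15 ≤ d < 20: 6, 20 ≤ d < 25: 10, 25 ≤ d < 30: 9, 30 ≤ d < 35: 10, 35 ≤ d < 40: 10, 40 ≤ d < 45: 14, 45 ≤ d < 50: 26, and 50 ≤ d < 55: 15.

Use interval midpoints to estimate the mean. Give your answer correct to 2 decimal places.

38.95

Midpoints: 17.5, 22.5, 27.5, 32.5, 37.5, 42.5, 47.5, 52.5
Σfm = 6×17.5 + 10×22.5 + 9×27.5 + 10×32.5 + 10×37.5 + 14×42.5 + 26×47.5 + 15×52.5 = 3895
n = Σf = 100
Mean = 3895 / 100 = 38.9500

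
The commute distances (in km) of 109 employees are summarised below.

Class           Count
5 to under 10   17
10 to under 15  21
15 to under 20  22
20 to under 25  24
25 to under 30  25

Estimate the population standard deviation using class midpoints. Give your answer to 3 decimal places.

Midpoints: 7.5, 12.5, 17.5, 22.5, 27.5
n = 109, Σfm = 2002.5, mean = 18.3716
Σfm² = 42031.25
Σf(m − x̄)² = Σfm² − (Σfm)²/n = 42031.25 − 2002.5²/109 = 5242.2018
Population variance = 5242.2018 / 109 = 48.0936
Standard deviation = √48.0936 = 6.9350

6.935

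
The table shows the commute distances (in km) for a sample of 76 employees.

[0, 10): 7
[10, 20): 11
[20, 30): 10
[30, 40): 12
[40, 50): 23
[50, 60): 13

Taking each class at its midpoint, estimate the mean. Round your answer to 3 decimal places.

Midpoints: 5, 15, 25, 35, 45, 55
Σfm = 7×5 + 11×15 + 10×25 + 12×35 + 23×45 + 13×55 = 2620
n = Σf = 76
Mean = 2620 / 76 = 34.4737

34.474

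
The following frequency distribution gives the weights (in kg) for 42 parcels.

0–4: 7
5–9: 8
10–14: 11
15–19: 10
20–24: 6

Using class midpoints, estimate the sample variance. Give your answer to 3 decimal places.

42.683

Midpoints: 2, 7, 12, 17, 22
n = 42, Σfm = 504, mean = 12.0000
Σfm² = 7798
Σf(m − x̄)² = Σfm² − (Σfm)²/n = 7798 − 504²/42 = 1750.0000
Sample variance = 1750.0000 / 41 = 42.6829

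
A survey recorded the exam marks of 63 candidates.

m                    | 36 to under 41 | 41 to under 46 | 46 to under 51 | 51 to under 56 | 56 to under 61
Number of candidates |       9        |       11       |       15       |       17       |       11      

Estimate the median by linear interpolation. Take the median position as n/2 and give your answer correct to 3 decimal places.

49.833

Cumulative frequencies: 9, 20, 35, 52, 63
n = 63; position = n/2 = 31.5.
This falls in the class 46 to under 51: L = 46, F = 20, f = 15, h = 5.
Median ≈ 46 + ((31.5 − 20) / 15) × 5 = 49.8333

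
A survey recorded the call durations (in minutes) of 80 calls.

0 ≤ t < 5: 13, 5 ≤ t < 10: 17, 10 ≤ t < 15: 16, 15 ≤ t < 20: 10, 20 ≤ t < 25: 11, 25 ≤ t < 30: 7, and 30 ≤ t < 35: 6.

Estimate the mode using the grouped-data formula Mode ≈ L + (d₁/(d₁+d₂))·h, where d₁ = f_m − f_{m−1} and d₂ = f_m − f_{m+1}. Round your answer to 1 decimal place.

9.0

Modal class: 5 ≤ t < 10 (highest frequency 17).
d₁ = 17 − 13 = 4, d₂ = 17 − 16 = 1
Mode ≈ 5 + (4/(4+1)) × 5 = 5 + 4.0000 = 9.0000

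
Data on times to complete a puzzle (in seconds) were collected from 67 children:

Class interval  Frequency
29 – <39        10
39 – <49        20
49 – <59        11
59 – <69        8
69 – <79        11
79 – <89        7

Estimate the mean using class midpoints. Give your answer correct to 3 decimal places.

55.642

Midpoints: 34, 44, 54, 64, 74, 84
Σfm = 10×34 + 20×44 + 11×54 + 8×64 + 11×74 + 7×84 = 3728
n = Σf = 67
Mean = 3728 / 67 = 55.6418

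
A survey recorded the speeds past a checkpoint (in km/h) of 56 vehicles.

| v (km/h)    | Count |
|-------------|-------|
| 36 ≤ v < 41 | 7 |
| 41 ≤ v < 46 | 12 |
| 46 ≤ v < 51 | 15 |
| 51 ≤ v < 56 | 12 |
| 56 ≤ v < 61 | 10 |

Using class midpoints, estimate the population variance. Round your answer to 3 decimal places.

40.784

Midpoints: 38.5, 43.5, 48.5, 53.5, 58.5
n = 56, Σfm = 2746, mean = 49.0357
Σfm² = 136936
Σf(m − x̄)² = Σfm² − (Σfm)²/n = 136936 − 2746²/56 = 2283.9286
Population variance = 2283.9286 / 56 = 40.7844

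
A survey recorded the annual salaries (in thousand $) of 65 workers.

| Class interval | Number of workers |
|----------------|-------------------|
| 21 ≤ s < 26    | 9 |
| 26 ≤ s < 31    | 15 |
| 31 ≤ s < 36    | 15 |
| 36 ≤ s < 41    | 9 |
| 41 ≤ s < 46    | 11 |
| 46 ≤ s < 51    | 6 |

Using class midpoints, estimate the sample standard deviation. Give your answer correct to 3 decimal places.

Midpoints: 23.5, 28.5, 33.5, 38.5, 43.5, 48.5
n = 65, Σfm = 2257.5, mean = 34.7308
Σfm² = 82256.25
Σf(m − x̄)² = Σfm² − (Σfm)²/n = 82256.25 − 2257.5²/65 = 3851.5385
Sample variance = 3851.5385 / 64 = 60.1803
Standard deviation = √60.1803 = 7.7576

7.758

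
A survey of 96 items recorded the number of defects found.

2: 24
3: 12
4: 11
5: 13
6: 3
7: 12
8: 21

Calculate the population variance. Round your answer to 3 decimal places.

5.333

Values: 2, 3, 4, 5, 6, 7, 8
n = 96, Σfx = 463, mean = 4.8229
Σfx² = 2745
Σf(x − x̄)² = Σfx² − (Σfx)²/n = 2745 − 463²/96 = 511.9896
Population variance = 511.9896 / 96 = 5.3332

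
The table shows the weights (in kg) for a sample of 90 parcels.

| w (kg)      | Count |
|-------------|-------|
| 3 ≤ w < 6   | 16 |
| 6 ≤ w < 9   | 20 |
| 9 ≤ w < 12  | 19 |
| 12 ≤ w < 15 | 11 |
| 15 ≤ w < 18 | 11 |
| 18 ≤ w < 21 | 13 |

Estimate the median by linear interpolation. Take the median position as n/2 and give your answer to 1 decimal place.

10.4

Cumulative frequencies: 16, 36, 55, 66, 77, 90
n = 90; position = n/2 = 45.
This falls in the class 9 ≤ w < 12: L = 9, F = 36, f = 19, h = 3.
Median ≈ 9 + ((45 − 36) / 19) × 3 = 10.4211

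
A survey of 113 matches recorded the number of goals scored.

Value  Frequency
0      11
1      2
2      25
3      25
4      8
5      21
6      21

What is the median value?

3

Cumulative frequencies: 11, 13, 38, 63, 71, 92, 113
n = 113, so the median is the value in position (n+1)/2 = 57.
Position 57 falls at value 3.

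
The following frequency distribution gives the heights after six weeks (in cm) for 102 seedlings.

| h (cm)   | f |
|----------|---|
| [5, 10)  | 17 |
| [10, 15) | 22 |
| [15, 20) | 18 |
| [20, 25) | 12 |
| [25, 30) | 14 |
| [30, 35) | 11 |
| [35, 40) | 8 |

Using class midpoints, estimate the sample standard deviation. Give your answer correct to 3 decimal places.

Midpoints: 7.5, 12.5, 17.5, 22.5, 27.5, 32.5, 37.5
n = 102, Σfm = 2030, mean = 19.9020
Σfm² = 49437.5
Σf(m − x̄)² = Σfm² − (Σfm)²/n = 49437.5 − 2030²/102 = 9036.5196
Sample variance = 9036.5196 / 101 = 89.4705
Standard deviation = √89.4705 = 9.4589

9.459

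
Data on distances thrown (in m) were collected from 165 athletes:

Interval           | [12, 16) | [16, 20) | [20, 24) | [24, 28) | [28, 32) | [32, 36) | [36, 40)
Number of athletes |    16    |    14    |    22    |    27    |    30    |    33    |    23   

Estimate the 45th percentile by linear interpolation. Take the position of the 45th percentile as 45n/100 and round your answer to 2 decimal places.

Cumulative frequencies: 16, 30, 52, 79, 109, 142, 165
n = 165; position = 45n/100 = 74.25.
This falls in the class [24, 28): L = 24, F = 52, f = 27, h = 4.
45th percentile ≈ 24 + ((74.25 − 52) / 27) × 4 = 27.2963

27.30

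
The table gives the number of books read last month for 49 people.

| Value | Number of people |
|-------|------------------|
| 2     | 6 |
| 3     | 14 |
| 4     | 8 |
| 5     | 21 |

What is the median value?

4

Cumulative frequencies: 6, 20, 28, 49
n = 49, so the median is the value in position (n+1)/2 = 25.
Position 25 falls at value 4.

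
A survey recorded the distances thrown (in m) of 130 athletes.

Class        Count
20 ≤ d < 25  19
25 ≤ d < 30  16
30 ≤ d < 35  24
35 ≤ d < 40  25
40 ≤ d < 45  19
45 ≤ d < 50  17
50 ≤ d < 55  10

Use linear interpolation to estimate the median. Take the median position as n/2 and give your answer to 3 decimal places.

36.200

Cumulative frequencies: 19, 35, 59, 84, 103, 120, 130
n = 130; position = n/2 = 65.
This falls in the class 35 ≤ d < 40: L = 35, F = 59, f = 25, h = 5.
Median ≈ 35 + ((65 − 59) / 25) × 5 = 36.2000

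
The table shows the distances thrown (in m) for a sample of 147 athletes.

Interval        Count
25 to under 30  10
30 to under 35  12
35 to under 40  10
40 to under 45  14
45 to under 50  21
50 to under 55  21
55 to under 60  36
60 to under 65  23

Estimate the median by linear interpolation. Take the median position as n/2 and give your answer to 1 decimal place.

Cumulative frequencies: 10, 22, 32, 46, 67, 88, 124, 147
n = 147; position = n/2 = 73.5.
This falls in the class 50 to under 55: L = 50, F = 67, f = 21, h = 5.
Median ≈ 50 + ((73.5 − 67) / 21) × 5 = 51.5476

51.5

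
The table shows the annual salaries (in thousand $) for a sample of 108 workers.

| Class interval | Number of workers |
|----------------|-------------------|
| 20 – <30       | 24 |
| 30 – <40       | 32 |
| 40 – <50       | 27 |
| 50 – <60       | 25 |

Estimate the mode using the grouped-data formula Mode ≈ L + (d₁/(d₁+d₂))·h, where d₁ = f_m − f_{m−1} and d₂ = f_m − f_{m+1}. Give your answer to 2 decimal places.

36.15

Modal class: 30 – <40 (highest frequency 32).
d₁ = 32 − 24 = 8, d₂ = 32 − 27 = 5
Mode ≈ 30 + (8/(8+5)) × 10 = 30 + 6.1538 = 36.1538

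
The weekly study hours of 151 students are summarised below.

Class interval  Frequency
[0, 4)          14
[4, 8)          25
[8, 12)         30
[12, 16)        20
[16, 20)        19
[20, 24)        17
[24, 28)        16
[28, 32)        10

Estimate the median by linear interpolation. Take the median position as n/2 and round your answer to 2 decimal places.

Cumulative frequencies: 14, 39, 69, 89, 108, 125, 141, 151
n = 151; position = n/2 = 75.5.
This falls in the class [12, 16): L = 12, F = 69, f = 20, h = 4.
Median ≈ 12 + ((75.5 − 69) / 20) × 4 = 13.3000

13.30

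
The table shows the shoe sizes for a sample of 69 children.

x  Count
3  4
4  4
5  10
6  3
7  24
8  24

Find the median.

7

Cumulative frequencies: 4, 8, 18, 21, 45, 69
n = 69, so the median is the value in position (n+1)/2 = 35.
Position 35 falls at value 7.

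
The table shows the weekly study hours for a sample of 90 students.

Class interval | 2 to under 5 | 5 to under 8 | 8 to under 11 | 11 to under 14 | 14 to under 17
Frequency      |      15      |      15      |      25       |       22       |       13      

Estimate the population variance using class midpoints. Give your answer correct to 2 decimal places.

14.89

Midpoints: 3.5, 6.5, 9.5, 12.5, 15.5
n = 90, Σfm = 864, mean = 9.6000
Σfm² = 9634.5
Σf(m − x̄)² = Σfm² − (Σfm)²/n = 9634.5 − 864²/90 = 1340.1000
Population variance = 1340.1000 / 90 = 14.8900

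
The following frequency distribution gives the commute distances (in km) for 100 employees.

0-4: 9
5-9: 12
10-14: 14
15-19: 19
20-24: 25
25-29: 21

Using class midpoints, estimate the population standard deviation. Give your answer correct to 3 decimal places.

Midpoints: 2, 7, 12, 17, 22, 27
n = 100, Σfm = 1710, mean = 17.1000
Σfm² = 35540
Σf(m − x̄)² = Σfm² − (Σfm)²/n = 35540 − 1710²/100 = 6299.0000
Population variance = 6299.0000 / 100 = 62.9900
Standard deviation = √62.9900 = 7.9366

7.937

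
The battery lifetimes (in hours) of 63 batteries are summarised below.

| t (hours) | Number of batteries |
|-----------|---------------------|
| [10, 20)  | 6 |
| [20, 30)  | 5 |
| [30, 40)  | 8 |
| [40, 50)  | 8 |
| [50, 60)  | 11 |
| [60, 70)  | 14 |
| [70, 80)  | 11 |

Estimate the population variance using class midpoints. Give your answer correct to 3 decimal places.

360.998

Midpoints: 15, 25, 35, 45, 55, 65, 75
n = 63, Σfm = 3195, mean = 50.7143
Σfm² = 184775
Σf(m − x̄)² = Σfm² − (Σfm)²/n = 184775 − 3195²/63 = 22742.8571
Population variance = 22742.8571 / 63 = 360.9977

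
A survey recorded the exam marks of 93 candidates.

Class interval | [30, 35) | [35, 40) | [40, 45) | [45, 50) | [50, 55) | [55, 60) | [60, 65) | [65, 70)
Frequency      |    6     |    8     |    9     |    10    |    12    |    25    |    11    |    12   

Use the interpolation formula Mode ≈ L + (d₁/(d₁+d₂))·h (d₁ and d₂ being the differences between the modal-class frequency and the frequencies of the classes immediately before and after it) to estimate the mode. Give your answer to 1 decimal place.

Modal class: [55, 60) (highest frequency 25).
d₁ = 25 − 12 = 13, d₂ = 25 − 11 = 14
Mode ≈ 55 + (13/(13+14)) × 5 = 55 + 2.4074 = 57.4074

57.4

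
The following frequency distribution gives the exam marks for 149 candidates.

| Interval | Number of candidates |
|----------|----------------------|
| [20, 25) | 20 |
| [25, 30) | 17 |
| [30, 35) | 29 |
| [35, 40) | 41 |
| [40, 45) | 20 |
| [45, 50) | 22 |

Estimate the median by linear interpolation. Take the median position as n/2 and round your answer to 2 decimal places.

36.04

Cumulative frequencies: 20, 37, 66, 107, 127, 149
n = 149; position = n/2 = 74.5.
This falls in the class [35, 40): L = 35, F = 66, f = 41, h = 5.
Median ≈ 35 + ((74.5 − 66) / 41) × 5 = 36.0366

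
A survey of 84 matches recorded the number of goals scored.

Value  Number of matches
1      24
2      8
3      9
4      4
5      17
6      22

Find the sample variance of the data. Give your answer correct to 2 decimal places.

4.18

Values: 1, 2, 3, 4, 5, 6
n = 84, Σfx = 300, mean = 3.5714
Σfx² = 1418
Σf(x − x̄)² = Σfx² − (Σfx)²/n = 1418 − 300²/84 = 346.5714
Sample variance = 346.5714 / 83 = 4.1756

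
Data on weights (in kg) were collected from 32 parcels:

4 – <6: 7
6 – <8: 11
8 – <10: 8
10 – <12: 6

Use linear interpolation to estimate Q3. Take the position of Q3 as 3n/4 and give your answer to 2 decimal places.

Cumulative frequencies: 7, 18, 26, 32
n = 32; position = 3n/4 = 24.
This falls in the class 8 – <10: L = 8, F = 18, f = 8, h = 2.
Upper quartile ≈ 8 + ((24 − 18) / 8) × 2 = 9.5000

9.50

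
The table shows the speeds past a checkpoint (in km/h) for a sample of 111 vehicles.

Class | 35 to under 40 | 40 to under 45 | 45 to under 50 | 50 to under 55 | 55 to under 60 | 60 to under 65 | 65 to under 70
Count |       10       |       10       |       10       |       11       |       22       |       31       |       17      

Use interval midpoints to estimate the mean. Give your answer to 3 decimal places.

Midpoints: 37.5, 42.5, 47.5, 52.5, 57.5, 62.5, 67.5
Σfm = 10×37.5 + 10×42.5 + 10×47.5 + 11×52.5 + 22×57.5 + 31×62.5 + 17×67.5 = 6202.5
n = Σf = 111
Mean = 6202.5 / 111 = 55.8784

55.878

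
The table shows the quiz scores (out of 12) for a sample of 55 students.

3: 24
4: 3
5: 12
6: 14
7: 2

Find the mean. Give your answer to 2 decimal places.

Values: 3, 4, 5, 6, 7
Σfx = 24×3 + 3×4 + 12×5 + 14×6 + 2×7 = 242
n = Σf = 55
Mean = 242 / 55 = 4.4000

4.40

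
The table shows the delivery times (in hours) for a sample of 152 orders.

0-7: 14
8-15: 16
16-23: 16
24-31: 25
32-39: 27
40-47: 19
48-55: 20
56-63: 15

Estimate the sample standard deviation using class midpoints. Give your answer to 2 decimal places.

16.85

Midpoints: 3.5, 11.5, 19.5, 27.5, 35.5, 43.5, 51.5, 59.5
n = 152, Σfm = 4940, mean = 32.5000
Σfm² = 203406
Σf(m − x̄)² = Σfm² − (Σfm)²/n = 203406 − 4940²/152 = 42856.0000
Sample variance = 42856.0000 / 151 = 283.8146
Standard deviation = √283.8146 = 16.8468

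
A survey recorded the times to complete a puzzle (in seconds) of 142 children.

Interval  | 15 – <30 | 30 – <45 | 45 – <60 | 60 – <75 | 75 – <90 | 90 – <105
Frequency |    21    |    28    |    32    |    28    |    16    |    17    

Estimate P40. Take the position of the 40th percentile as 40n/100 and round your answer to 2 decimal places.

Cumulative frequencies: 21, 49, 81, 109, 125, 142
n = 142; position = 40n/100 = 56.8.
This falls in the class 45 – <60: L = 45, F = 49, f = 32, h = 15.
40th percentile ≈ 45 + ((56.8 − 49) / 32) × 15 = 48.6562

48.66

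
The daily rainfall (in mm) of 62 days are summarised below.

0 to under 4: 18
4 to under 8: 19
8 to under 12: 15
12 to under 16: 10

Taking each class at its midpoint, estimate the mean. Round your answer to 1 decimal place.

7.1

Midpoints: 2, 6, 10, 14
Σfm = 18×2 + 19×6 + 15×10 + 10×14 = 440
n = Σf = 62
Mean = 440 / 62 = 7.0968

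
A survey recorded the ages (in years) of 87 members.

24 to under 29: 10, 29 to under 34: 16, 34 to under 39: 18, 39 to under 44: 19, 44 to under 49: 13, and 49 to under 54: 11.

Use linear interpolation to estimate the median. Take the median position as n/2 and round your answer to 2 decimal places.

Cumulative frequencies: 10, 26, 44, 63, 76, 87
n = 87; position = n/2 = 43.5.
This falls in the class 34 to under 39: L = 34, F = 26, f = 18, h = 5.
Median ≈ 34 + ((43.5 − 26) / 18) × 5 = 38.8611

38.86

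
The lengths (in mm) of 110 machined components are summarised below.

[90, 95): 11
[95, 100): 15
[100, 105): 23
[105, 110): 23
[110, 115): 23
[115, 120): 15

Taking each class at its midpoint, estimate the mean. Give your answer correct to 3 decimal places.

106.000

Midpoints: 92.5, 97.5, 102.5, 107.5, 112.5, 117.5
Σfm = 11×92.5 + 15×97.5 + 23×102.5 + 23×107.5 + 23×112.5 + 15×117.5 = 11660
n = Σf = 110
Mean = 11660 / 110 = 106.0000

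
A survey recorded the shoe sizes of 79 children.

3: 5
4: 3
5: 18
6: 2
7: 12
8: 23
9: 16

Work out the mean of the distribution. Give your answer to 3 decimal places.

6.848

Values: 3, 4, 5, 6, 7, 8, 9
Σfx = 5×3 + 3×4 + 18×5 + 2×6 + 12×7 + 23×8 + 16×9 = 541
n = Σf = 79
Mean = 541 / 79 = 6.8481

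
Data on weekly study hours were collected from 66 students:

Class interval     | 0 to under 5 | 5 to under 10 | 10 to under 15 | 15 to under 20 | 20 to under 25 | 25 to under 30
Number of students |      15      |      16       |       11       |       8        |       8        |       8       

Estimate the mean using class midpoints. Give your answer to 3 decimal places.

Midpoints: 2.5, 7.5, 12.5, 17.5, 22.5, 27.5
Σfm = 15×2.5 + 16×7.5 + 11×12.5 + 8×17.5 + 8×22.5 + 8×27.5 = 835
n = Σf = 66
Mean = 835 / 66 = 12.6515

12.652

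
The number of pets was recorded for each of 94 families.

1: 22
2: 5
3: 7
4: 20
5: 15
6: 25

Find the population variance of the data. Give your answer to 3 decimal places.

Values: 1, 2, 3, 4, 5, 6
n = 94, Σfx = 358, mean = 3.8085
Σfx² = 1700
Σf(x − x̄)² = Σfx² − (Σfx)²/n = 1700 − 358²/94 = 336.5532
Population variance = 336.5532 / 94 = 3.5804

3.580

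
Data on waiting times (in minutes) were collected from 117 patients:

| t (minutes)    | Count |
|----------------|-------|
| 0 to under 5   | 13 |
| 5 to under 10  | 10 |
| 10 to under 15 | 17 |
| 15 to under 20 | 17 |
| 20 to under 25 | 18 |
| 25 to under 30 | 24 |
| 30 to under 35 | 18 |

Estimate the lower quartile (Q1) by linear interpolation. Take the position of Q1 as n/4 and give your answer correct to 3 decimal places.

Cumulative frequencies: 13, 23, 40, 57, 75, 99, 117
n = 117; position = n/4 = 29.25.
This falls in the class 10 to under 15: L = 10, F = 23, f = 17, h = 5.
Lower quartile ≈ 10 + ((29.25 − 23) / 17) × 5 = 11.8382

11.838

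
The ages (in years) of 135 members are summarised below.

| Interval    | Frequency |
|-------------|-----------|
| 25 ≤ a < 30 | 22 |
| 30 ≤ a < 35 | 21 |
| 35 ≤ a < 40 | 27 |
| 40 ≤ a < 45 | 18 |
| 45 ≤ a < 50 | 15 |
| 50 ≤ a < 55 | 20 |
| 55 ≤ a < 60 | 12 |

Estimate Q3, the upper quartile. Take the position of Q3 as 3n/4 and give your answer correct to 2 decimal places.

49.42

Cumulative frequencies: 22, 43, 70, 88, 103, 123, 135
n = 135; position = 3n/4 = 101.25.
This falls in the class 45 ≤ a < 50: L = 45, F = 88, f = 15, h = 5.
Upper quartile ≈ 45 + ((101.25 − 88) / 15) × 5 = 49.4167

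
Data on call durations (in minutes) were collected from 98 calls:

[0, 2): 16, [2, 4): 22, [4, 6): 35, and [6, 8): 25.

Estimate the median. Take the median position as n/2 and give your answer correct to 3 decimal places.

4.629

Cumulative frequencies: 16, 38, 73, 98
n = 98; position = n/2 = 49.
This falls in the class [4, 6): L = 4, F = 38, f = 35, h = 2.
Median ≈ 4 + ((49 − 38) / 35) × 2 = 4.6286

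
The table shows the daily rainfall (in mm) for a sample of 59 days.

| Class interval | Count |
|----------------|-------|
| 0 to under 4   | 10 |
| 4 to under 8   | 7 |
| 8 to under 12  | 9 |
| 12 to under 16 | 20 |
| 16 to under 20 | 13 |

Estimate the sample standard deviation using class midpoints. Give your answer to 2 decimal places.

5.58

Midpoints: 2, 6, 10, 14, 18
n = 59, Σfm = 666, mean = 11.2881
Σfm² = 9324
Σf(m − x̄)² = Σfm² − (Σfm)²/n = 9324 − 666²/59 = 1806.1017
Sample variance = 1806.1017 / 58 = 31.1397
Standard deviation = √31.1397 = 5.5803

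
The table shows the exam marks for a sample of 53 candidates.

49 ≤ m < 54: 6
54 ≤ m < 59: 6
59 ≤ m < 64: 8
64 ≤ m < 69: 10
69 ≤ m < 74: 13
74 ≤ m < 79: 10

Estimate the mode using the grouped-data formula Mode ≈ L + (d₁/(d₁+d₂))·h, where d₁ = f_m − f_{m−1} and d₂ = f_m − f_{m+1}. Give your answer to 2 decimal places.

71.50

Modal class: 69 ≤ m < 74 (highest frequency 13).
d₁ = 13 − 10 = 3, d₂ = 13 − 10 = 3
Mode ≈ 69 + (3/(3+3)) × 5 = 69 + 2.5000 = 71.5000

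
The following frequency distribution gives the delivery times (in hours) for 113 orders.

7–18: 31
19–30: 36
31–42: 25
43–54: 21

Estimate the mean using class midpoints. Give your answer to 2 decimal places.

28.32

Midpoints: 12.5, 24.5, 36.5, 48.5
Σfm = 31×12.5 + 36×24.5 + 25×36.5 + 21×48.5 = 3200.5
n = Σf = 113
Mean = 3200.5 / 113 = 28.3230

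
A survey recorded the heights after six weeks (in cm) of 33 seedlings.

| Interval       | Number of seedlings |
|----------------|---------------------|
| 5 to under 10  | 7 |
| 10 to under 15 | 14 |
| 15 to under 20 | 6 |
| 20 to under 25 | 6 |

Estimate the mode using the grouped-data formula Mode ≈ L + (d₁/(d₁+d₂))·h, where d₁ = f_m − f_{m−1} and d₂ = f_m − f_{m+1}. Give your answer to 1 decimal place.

12.3

Modal class: 10 to under 15 (highest frequency 14).
d₁ = 14 − 7 = 7, d₂ = 14 − 6 = 8
Mode ≈ 10 + (7/(7+8)) × 5 = 10 + 2.3333 = 12.3333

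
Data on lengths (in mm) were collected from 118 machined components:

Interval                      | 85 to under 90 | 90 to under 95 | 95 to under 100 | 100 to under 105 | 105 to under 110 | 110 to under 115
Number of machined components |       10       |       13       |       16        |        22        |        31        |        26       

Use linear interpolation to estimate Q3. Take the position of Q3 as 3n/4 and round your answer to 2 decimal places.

Cumulative frequencies: 10, 23, 39, 61, 92, 118
n = 118; position = 3n/4 = 88.5.
This falls in the class 105 to under 110: L = 105, F = 61, f = 31, h = 5.
Upper quartile ≈ 105 + ((88.5 − 61) / 31) × 5 = 109.4355

109.44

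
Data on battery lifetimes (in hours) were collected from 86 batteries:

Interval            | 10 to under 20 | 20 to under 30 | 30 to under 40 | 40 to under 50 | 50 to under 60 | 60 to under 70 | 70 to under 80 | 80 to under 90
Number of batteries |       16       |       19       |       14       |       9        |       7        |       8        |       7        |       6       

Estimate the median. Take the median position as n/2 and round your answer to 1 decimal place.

Cumulative frequencies: 16, 35, 49, 58, 65, 73, 80, 86
n = 86; position = n/2 = 43.
This falls in the class 30 to under 40: L = 30, F = 35, f = 14, h = 10.
Median ≈ 30 + ((43 − 35) / 14) × 10 = 35.7143

35.7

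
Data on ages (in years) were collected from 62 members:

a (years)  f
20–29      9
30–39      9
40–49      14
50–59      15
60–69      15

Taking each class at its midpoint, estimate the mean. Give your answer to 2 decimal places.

Midpoints: 24.5, 34.5, 44.5, 54.5, 64.5
Σfm = 9×24.5 + 9×34.5 + 14×44.5 + 15×54.5 + 15×64.5 = 2939
n = Σf = 62
Mean = 2939 / 62 = 47.4032

47.40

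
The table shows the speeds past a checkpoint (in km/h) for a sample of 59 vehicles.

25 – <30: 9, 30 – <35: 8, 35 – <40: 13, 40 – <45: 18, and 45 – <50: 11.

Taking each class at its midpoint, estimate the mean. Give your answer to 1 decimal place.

Midpoints: 27.5, 32.5, 37.5, 42.5, 47.5
Σfm = 9×27.5 + 8×32.5 + 13×37.5 + 18×42.5 + 11×47.5 = 2282.5
n = Σf = 59
Mean = 2282.5 / 59 = 38.6864

38.7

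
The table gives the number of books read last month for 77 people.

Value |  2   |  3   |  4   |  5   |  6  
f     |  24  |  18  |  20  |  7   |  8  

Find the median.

3

Cumulative frequencies: 24, 42, 62, 69, 77
n = 77, so the median is the value in position (n+1)/2 = 39.
Position 39 falls at value 3.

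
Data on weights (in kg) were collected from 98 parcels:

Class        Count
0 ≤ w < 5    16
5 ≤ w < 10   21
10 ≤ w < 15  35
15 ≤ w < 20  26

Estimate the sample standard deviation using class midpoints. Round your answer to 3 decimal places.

5.166

Midpoints: 2.5, 7.5, 12.5, 17.5
n = 98, Σfm = 1090, mean = 11.1224
Σfm² = 14712.5
Σf(m − x̄)² = Σfm² − (Σfm)²/n = 14712.5 − 1090²/98 = 2589.0306
Sample variance = 2589.0306 / 97 = 26.6910
Standard deviation = √26.6910 = 5.1663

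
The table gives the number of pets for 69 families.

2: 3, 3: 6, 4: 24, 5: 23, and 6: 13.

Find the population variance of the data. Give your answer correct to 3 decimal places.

1.060

Values: 2, 3, 4, 5, 6
n = 69, Σfx = 313, mean = 4.5362
Σfx² = 1493
Σf(x − x̄)² = Σfx² − (Σfx)²/n = 1493 − 313²/69 = 73.1594
Population variance = 73.1594 / 69 = 1.0603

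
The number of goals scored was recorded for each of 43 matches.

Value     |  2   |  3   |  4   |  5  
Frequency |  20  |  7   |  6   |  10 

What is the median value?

3

Cumulative frequencies: 20, 27, 33, 43
n = 43, so the median is the value in position (n+1)/2 = 22.
Position 22 falls at value 3.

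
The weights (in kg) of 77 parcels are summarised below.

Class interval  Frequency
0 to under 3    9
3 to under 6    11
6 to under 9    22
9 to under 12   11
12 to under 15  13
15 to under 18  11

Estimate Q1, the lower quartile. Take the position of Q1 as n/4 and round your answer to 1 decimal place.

Cumulative frequencies: 9, 20, 42, 53, 66, 77
n = 77; position = n/4 = 19.25.
This falls in the class 3 to under 6: L = 3, F = 9, f = 11, h = 3.
Lower quartile ≈ 3 + ((19.25 − 9) / 11) × 3 = 5.7955

5.8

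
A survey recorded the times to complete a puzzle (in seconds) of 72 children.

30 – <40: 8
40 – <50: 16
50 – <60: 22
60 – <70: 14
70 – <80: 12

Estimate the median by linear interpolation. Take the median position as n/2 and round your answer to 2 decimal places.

55.45

Cumulative frequencies: 8, 24, 46, 60, 72
n = 72; position = n/2 = 36.
This falls in the class 50 – <60: L = 50, F = 24, f = 22, h = 10.
Median ≈ 50 + ((36 − 24) / 22) × 10 = 55.4545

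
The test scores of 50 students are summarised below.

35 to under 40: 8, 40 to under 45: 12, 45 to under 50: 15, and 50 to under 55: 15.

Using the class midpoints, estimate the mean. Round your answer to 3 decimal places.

Midpoints: 37.5, 42.5, 47.5, 52.5
Σfm = 8×37.5 + 12×42.5 + 15×47.5 + 15×52.5 = 2310
n = Σf = 50
Mean = 2310 / 50 = 46.2000

46.200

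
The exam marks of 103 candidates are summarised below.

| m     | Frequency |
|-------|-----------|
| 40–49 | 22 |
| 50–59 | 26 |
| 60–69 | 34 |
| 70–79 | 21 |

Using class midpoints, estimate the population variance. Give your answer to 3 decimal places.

108.436

Midpoints: 44.5, 54.5, 64.5, 74.5
n = 103, Σfm = 6153.5, mean = 59.7427
Σfm² = 378795.75
Σf(m − x̄)² = Σfm² − (Σfm)²/n = 378795.75 − 6153.5²/103 = 11168.9320
Population variance = 11168.9320 / 103 = 108.4362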